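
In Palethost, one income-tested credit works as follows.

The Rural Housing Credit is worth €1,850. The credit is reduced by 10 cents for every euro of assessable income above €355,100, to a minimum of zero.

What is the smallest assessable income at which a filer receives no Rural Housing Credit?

€373,600

The credit falls by 10% of each euro above €355,100, so it reaches zero when the excess is €1,850 / 10% = €18,500: income = €355,100 + €18,500 = €373,600.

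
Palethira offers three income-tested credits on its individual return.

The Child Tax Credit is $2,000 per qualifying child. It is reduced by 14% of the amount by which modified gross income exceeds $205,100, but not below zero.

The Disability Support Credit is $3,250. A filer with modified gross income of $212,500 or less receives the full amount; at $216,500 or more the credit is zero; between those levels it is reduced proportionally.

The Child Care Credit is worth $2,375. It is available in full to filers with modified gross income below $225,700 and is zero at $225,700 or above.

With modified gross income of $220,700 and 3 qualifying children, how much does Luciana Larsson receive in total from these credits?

Child Tax Credit: base = 3 × $2,000 = $6,000. 14% of the $15,600 excess over $205,100 is $2,184; credit = $6,000 − $2,184 = $3,816.
Disability Support Credit: $220,700 is at or above $216,500, so the credit is $0.
Child Care Credit: $220,700 is below the $225,700 cutoff, so the full $2,375 applies.
Total: $3,816 + $0 + $2,375 = $6,191.

$6,191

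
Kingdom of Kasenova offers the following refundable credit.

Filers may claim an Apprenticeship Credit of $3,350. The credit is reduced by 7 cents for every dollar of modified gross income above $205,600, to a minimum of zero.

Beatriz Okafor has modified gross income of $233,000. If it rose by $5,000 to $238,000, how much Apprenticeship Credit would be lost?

$350

At $233,000 — 7% of the $27,400 excess over $205,600 is $1,918; credit = $3,350 − $1,918 = $1,432.
At $238,000 — 7% of the $32,400 excess over $205,600 is $2,268; credit = $3,350 − $2,268 = $1,082.
Lost: $1,432 − $1,082 = $350.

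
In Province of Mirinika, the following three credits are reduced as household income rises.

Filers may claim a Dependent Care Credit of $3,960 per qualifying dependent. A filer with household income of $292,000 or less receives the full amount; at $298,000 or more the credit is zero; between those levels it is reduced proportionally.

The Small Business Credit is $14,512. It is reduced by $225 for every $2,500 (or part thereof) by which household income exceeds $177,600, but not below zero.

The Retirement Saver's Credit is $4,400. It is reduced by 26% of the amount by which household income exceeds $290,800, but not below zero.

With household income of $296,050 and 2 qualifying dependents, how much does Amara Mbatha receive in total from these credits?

Dependent Care Credit: base = 2 × $3,960 = $7,920. $296,050 is $4,050 into a $6,000 phase-out range, leaving 1,950/6,000 of the credit: $7,920 × 1,950/6,000 = $2,574.
Small Business Credit: income exceeds $177,600 by $118,450, which is 48 full-or-partial $2,500 increments; reduction = 48 × $225 = $10,800, leaving $3,712.
Retirement Saver's Credit: 26% of the $5,250 excess over $290,800 is $1,365; credit = $4,400 − $1,365 = $3,035.
Total: $2,574 + $3,712 + $3,035 = $9,321.

$9,321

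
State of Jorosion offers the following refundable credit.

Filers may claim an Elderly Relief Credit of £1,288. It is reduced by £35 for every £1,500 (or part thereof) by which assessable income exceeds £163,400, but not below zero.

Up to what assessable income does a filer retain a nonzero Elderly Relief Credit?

£217,400

After 36 increments the reduction is 36 × £35 = £1,260, leaving £28; one more increment wipes it out. Increment 36 ends at excess 36 × £1,500 = £54,000, so the highest qualifying income is £163,400 + £54,000 = £217,400.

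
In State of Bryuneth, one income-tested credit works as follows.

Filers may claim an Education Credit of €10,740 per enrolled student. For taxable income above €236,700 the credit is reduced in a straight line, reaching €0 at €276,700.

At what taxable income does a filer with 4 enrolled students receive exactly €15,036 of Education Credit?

Full credit = 4 × €10,740 = €42,960.
€15,036 is 15,036/42,960 of the full €42,960, so 27,924/42,960 of the €40,000 range has been used: income = €236,700 + €40,000 × 27,924/42,960 = €262,700.

€262,700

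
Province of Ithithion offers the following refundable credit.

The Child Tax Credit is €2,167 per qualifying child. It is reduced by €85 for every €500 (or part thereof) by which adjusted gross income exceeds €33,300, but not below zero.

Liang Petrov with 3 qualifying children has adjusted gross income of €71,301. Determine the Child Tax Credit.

€0

Child Tax Credit: base = 3 × €2,167 = €6,501. income exceeds €33,300 by €38,001 → 77 increments × €85 = €6,545 ≥ base, so the credit is €0.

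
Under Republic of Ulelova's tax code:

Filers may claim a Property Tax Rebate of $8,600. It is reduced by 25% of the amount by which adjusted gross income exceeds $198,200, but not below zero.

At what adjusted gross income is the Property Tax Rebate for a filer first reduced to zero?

The credit falls by 25% of each dollar above $198,200, so it reaches zero when the excess is $8,600 / 25% = $34,400: income = $198,200 + $34,400 = $232,600.

$232,600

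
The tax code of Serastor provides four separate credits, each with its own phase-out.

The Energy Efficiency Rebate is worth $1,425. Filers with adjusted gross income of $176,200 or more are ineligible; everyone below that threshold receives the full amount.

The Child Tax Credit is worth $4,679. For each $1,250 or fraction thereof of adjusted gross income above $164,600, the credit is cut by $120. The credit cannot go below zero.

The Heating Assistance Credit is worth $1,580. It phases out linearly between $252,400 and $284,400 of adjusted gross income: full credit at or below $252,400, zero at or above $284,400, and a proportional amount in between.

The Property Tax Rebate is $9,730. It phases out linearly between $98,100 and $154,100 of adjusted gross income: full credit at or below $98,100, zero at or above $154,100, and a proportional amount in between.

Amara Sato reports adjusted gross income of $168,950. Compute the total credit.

$7,204

Energy Efficiency Rebate: $168,950 is below the $176,200 cutoff, so the full $1,425 applies.
Child Tax Credit: income exceeds $164,600 by $4,350, which is 4 full-or-partial $1,250 increments; reduction = 4 × $120 = $480, leaving $4,199.
Heating Assistance Credit: $168,950 is at or below the $252,400 threshold, so the full $1,580 applies.
Property Tax Rebate: $168,950 is at or above $154,100, so the credit is $0.
Total: $1,425 + $4,199 + $1,580 + $0 = $7,204.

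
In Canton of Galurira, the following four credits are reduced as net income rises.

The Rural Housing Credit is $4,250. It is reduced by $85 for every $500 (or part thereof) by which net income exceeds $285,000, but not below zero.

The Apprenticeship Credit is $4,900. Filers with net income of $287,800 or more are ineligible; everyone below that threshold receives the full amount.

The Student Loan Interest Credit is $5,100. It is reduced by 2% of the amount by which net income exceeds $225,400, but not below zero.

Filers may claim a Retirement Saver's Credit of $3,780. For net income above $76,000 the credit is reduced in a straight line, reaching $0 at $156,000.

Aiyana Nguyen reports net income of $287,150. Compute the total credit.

$12,590

Rural Housing Credit: income exceeds $285,000 by $2,150, which is 5 full-or-partial $500 increments; reduction = 5 × $85 = $425, leaving $3,825.
Apprenticeship Credit: $287,150 is below the $287,800 cutoff, so the full $4,900 applies.
Student Loan Interest Credit: 2% of the $61,750 excess over $225,400 is $1,235; credit = $5,100 − $1,235 = $3,865.
Retirement Saver's Credit: $287,150 is at or above $156,000, so the credit is $0.
Total: $3,825 + $4,900 + $3,865 + $0 = $12,590.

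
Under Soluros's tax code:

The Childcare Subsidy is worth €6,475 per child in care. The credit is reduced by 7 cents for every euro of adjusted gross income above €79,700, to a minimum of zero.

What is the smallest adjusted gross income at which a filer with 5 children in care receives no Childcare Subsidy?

Full credit = 5 × €6,475 = €32,375.
The credit falls by 7% of each euro above €79,700, so it reaches zero when the excess is €32,375 / 7% = €462,500: income = €79,700 + €462,500 = €542,200.

€542,200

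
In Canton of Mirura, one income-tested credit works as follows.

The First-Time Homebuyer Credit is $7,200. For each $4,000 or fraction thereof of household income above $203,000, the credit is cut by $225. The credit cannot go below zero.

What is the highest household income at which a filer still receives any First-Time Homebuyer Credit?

After 31 increments the reduction is 31 × $225 = $6,975, leaving $225; one more increment wipes it out. Increment 31 ends at excess 31 × $4,000 = $124,000, so the highest qualifying income is $203,000 + $124,000 = $327,000.

$327,000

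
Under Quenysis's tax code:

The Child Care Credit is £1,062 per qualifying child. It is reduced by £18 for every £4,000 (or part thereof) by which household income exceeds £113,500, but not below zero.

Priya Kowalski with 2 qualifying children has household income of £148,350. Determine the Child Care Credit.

Child Care Credit: base = 2 × £1,062 = £2,124. income exceeds £113,500 by £34,850, which is 9 full-or-partial £4,000 increments; reduction = 9 × £18 = £162, leaving £1,962.

£1,962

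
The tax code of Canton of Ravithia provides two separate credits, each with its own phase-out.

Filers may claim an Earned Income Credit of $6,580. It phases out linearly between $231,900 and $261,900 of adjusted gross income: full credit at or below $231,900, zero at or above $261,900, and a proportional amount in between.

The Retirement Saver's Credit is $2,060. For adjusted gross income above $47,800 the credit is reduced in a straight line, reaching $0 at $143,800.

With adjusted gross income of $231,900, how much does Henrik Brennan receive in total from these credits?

Earned Income Credit: $231,900 is at or below the $231,900 threshold, so the full $6,580 applies.
Retirement Saver's Credit: $231,900 is at or above $143,800, so the credit is $0.
Total: $6,580 + $0 = $6,580.

$6,580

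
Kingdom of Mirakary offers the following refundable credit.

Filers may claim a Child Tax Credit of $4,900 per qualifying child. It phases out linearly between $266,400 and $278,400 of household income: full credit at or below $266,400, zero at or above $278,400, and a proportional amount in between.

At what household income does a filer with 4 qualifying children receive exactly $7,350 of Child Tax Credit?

$273,900

Full credit = 4 × $4,900 = $19,600.
$7,350 is 7,350/19,600 of the full $19,600, so 12,250/19,600 of the $12,000 range has been used: income = $266,400 + $12,000 × 12,250/19,600 = $273,900.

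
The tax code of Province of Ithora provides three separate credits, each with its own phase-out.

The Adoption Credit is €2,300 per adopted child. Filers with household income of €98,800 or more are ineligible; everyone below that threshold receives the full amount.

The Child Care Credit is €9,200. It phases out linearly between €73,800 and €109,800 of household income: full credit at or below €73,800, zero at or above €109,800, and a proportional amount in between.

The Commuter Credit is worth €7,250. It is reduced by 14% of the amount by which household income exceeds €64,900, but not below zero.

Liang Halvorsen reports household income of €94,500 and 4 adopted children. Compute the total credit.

Adoption Credit: base = 4 × €2,300 = €9,200. €94,500 is below the €98,800 cutoff, so the full €9,200 applies.
Child Care Credit: €94,500 is €20,700 into a €36,000 phase-out range, leaving 15,300/36,000 of the credit: €9,200 × 15,300/36,000 = €3,910.
Commuter Credit: 14% of the €29,600 excess over €64,900 is €4,144; credit = €7,250 − €4,144 = €3,106.
Total: €9,200 + €3,910 + €3,106 = €16,216.

€16,216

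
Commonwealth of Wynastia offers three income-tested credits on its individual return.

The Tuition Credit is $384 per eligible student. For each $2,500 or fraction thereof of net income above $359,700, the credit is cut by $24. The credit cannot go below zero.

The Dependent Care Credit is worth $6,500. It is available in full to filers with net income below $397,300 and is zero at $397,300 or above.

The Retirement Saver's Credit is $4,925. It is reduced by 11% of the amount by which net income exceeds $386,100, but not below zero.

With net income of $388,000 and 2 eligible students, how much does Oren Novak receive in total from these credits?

Tuition Credit: base = 2 × $384 = $768. income exceeds $359,700 by $28,300, which is 12 full-or-partial $2,500 increments; reduction = 12 × $24 = $288, leaving $480.
Dependent Care Credit: $388,000 is below the $397,300 cutoff, so the full $6,500 applies.
Retirement Saver's Credit: 11% of the $1,900 excess over $386,100 is $209; credit = $4,925 − $209 = $4,716.
Total: $480 + $6,500 + $4,716 = $11,696.

$11,696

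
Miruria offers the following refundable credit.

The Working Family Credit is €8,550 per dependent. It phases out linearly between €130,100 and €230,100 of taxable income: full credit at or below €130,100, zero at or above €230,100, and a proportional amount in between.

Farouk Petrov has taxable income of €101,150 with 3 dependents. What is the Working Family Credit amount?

€25,650

Working Family Credit: base = 3 × €8,550 = €25,650. €101,150 is at or below the €130,100 threshold, so the full €25,650 applies.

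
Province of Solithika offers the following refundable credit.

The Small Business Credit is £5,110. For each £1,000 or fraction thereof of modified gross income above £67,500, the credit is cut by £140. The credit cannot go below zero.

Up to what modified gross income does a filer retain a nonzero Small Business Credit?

After 36 increments the reduction is 36 × £140 = £5,040, leaving £70; one more increment wipes it out. Increment 36 ends at excess 36 × £1,000 = £36,000, so the highest qualifying income is £67,500 + £36,000 = £103,500.

£103,500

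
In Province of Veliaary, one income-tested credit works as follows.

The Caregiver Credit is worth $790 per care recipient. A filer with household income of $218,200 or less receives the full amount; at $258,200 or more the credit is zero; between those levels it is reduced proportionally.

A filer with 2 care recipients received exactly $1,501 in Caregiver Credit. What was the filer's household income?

Full credit = 2 × $790 = $1,580.
$1,501 is 1,501/1,580 of the full $1,580, so 79/1,580 of the $40,000 range has been used: income = $218,200 + $40,000 × 79/1,580 = $220,200.

$220,200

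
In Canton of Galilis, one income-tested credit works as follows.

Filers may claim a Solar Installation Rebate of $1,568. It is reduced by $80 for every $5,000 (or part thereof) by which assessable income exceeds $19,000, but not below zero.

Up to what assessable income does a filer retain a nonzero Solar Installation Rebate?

$114,000

After 19 increments the reduction is 19 × $80 = $1,520, leaving $48; one more increment wipes it out. Increment 19 ends at excess 19 × $5,000 = $95,000, so the highest qualifying income is $19,000 + $95,000 = $114,000.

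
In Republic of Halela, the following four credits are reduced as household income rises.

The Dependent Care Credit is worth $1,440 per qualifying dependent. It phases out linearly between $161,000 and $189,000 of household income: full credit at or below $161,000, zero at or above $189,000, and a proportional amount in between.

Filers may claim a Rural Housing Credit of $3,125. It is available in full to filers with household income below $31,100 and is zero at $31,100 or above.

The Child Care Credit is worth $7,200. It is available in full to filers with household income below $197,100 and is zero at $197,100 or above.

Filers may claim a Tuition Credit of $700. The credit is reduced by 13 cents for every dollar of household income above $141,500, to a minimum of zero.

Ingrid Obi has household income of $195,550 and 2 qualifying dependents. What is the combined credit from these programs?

Dependent Care Credit: base = 2 × $1,440 = $2,880. $195,550 is at or above $189,000, so the credit is $0.
Rural Housing Credit: $195,550 meets or exceeds the $31,100 cutoff, so the credit is $0.
Child Care Credit: $195,550 is below the $197,100 cutoff, so the full $7,200 applies.
Tuition Credit: 13% of the $54,050 excess over $141,500 is $7,026.50 ≥ base, so the credit is $0.
Total: $0 + $0 + $7,200 + $0 = $7,200.

$7,200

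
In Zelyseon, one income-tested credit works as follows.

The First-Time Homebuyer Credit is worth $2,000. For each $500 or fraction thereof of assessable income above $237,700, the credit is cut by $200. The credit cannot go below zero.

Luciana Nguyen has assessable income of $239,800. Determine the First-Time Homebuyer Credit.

$1,000

First-Time Homebuyer Credit: income exceeds $237,700 by $2,100, which is 5 full-or-partial $500 increments; reduction = 5 × $200 = $1,000, leaving $1,000.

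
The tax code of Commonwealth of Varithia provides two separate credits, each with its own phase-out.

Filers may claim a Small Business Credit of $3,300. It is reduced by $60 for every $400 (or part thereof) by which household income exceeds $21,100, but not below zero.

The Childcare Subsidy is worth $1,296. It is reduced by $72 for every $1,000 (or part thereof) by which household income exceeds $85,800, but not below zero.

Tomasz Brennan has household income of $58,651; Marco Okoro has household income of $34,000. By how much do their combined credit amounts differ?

Tomasz ($58,651): Small Business Credit: income exceeds $21,100 by $37,551 → 94 increments × $60 = $5,640 ≥ base, so the credit is $0. Childcare Subsidy: $58,651 is at or below the $85,800 threshold, so the full $1,296 applies. total $0 + $1,296 = $1,296
Marco ($34,000): Small Business Credit: income exceeds $21,100 by $12,900, which is 33 full-or-partial $400 increments; reduction = 33 × $60 = $1,980, leaving $1,320. Childcare Subsidy: $34,000 is at or below the $85,800 threshold, so the full $1,296 applies. total $1,320 + $1,296 = $2,616
Difference: |$1,296 − $2,616| = $1,320.

$1,320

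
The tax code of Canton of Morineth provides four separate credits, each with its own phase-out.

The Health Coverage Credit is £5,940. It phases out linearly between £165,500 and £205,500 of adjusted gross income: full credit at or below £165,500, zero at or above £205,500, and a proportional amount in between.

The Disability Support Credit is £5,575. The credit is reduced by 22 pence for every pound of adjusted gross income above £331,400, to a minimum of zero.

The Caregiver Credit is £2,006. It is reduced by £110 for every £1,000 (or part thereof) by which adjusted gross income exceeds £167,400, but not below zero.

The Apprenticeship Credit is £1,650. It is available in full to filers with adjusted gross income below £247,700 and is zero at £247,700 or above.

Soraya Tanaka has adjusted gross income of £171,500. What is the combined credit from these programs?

£13,730

Health Coverage Credit: £171,500 is £6,000 into a £40,000 phase-out range, leaving 34,000/40,000 of the credit: £5,940 × 34,000/40,000 = £5,049.
Disability Support Credit: £171,500 is at or below the £331,400 threshold, so the full £5,575 applies.
Caregiver Credit: income exceeds £167,400 by £4,100, which is 5 full-or-partial £1,000 increments; reduction = 5 × £110 = £550, leaving £1,456.
Apprenticeship Credit: £171,500 is below the £247,700 cutoff, so the full £1,650 applies.
Total: £5,049 + £5,575 + £1,456 + £1,650 = £13,730.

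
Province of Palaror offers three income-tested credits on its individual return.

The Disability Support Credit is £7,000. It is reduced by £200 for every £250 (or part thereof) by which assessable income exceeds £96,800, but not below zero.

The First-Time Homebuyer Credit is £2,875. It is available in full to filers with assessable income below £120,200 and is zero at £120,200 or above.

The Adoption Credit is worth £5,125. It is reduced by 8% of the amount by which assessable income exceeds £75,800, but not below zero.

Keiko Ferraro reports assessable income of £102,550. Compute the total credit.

£8,260

Disability Support Credit: income exceeds £96,800 by £5,750, which is 23 full-or-partial £250 increments; reduction = 23 × £200 = £4,600, leaving £2,400.
First-Time Homebuyer Credit: £102,550 is below the £120,200 cutoff, so the full £2,875 applies.
Adoption Credit: 8% of the £26,750 excess over £75,800 is £2,140; credit = £5,125 − £2,140 = £2,985.
Total: £2,400 + £2,875 + £2,985 = £8,260.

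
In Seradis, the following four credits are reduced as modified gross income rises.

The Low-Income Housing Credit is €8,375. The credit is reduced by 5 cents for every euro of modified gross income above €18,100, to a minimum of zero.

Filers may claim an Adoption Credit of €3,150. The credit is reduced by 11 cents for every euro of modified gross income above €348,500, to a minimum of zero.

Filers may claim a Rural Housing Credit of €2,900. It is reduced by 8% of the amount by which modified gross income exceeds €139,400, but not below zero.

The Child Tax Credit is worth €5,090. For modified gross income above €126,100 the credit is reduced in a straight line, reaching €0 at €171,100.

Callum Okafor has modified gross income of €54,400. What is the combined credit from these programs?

€17,700

Low-Income Housing Credit: 5% of the €36,300 excess over €18,100 is €1,815; credit = €8,375 − €1,815 = €6,560.
Adoption Credit: €54,400 is at or below the €348,500 threshold, so the full €3,150 applies.
Rural Housing Credit: €54,400 is at or below the €139,400 threshold, so the full €2,900 applies.
Child Tax Credit: €54,400 is at or below the €126,100 threshold, so the full €5,090 applies.
Total: €6,560 + €3,150 + €2,900 + €5,090 = €17,700.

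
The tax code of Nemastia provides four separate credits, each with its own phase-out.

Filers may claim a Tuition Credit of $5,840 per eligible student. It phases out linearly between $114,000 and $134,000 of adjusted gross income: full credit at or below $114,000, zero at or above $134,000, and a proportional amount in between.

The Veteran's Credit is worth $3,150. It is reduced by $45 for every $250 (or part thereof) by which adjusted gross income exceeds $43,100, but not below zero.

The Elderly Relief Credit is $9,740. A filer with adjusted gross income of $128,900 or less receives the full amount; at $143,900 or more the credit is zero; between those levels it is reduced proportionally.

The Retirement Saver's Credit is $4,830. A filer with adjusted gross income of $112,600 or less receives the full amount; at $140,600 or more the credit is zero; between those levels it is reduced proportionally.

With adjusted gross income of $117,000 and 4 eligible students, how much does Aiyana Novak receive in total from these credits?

$33,667

Tuition Credit: base = 4 × $5,840 = $23,360. $117,000 is $3,000 into a $20,000 phase-out range, leaving 17,000/20,000 of the credit: $23,360 × 17,000/20,000 = $19,856.
Veteran's Credit: income exceeds $43,100 by $73,900 → 296 increments × $45 = $13,320 ≥ base, so the credit is $0.
Elderly Relief Credit: $117,000 is at or below the $128,900 threshold, so the full $9,740 applies.
Retirement Saver's Credit: $117,000 is $4,400 into a $28,000 phase-out range, leaving 23,600/28,000 of the credit: $4,830 × 23,600/28,000 = $4,071.
Total: $19,856 + $0 + $9,740 + $4,071 = $33,667.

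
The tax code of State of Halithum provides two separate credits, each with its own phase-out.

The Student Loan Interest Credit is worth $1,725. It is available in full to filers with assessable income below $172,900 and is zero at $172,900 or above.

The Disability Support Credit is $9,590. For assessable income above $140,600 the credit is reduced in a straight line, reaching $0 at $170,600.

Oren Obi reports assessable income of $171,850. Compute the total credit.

$1,725

Student Loan Interest Credit: $171,850 is below the $172,900 cutoff, so the full $1,725 applies.
Disability Support Credit: $171,850 is at or above $170,600, so the credit is $0.
Total: $1,725 + $0 = $1,725.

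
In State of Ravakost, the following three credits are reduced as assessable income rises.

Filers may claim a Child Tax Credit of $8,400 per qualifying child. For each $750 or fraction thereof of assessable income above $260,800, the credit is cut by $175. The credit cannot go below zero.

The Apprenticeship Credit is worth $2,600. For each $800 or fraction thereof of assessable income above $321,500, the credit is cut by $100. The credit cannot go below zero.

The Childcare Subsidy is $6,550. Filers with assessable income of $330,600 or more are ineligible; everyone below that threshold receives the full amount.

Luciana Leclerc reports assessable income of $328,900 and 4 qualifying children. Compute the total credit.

Child Tax Credit: base = 4 × $8,400 = $33,600. income exceeds $260,800 by $68,100, which is 91 full-or-partial $750 increments; reduction = 91 × $175 = $15,925, leaving $17,675.
Apprenticeship Credit: income exceeds $321,500 by $7,400, which is 10 full-or-partial $800 increments; reduction = 10 × $100 = $1,000, leaving $1,600.
Childcare Subsidy: $328,900 is below the $330,600 cutoff, so the full $6,550 applies.
Total: $17,675 + $1,600 + $6,550 = $25,825.

$25,825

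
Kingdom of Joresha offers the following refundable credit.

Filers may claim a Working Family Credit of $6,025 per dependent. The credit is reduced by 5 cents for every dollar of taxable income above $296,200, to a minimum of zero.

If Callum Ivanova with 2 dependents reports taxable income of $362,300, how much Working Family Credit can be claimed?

Working Family Credit: base = 2 × $6,025 = $12,050. 5% of the $66,100 excess over $296,200 is $3,305; credit = $12,050 − $3,305 = $8,745.

$8,745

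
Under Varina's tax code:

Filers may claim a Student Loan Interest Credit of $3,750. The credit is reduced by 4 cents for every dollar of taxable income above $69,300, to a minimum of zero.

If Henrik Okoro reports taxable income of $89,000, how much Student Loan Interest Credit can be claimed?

Student Loan Interest Credit: 4% of the $19,700 excess over $69,300 is $788; credit = $3,750 − $788 = $2,962.

$2,962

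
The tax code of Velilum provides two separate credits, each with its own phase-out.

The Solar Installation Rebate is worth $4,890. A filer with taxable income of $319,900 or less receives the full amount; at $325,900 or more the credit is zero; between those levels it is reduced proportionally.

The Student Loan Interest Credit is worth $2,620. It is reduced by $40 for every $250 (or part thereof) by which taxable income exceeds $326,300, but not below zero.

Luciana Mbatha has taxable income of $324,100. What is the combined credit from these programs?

Solar Installation Rebate: $324,100 is $4,200 into a $6,000 phase-out range, leaving 1,800/6,000 of the credit: $4,890 × 1,800/6,000 = $1,467.
Student Loan Interest Credit: $324,100 is at or below the $326,300 threshold, so the full $2,620 applies.
Total: $1,467 + $2,620 = $4,087.

$4,087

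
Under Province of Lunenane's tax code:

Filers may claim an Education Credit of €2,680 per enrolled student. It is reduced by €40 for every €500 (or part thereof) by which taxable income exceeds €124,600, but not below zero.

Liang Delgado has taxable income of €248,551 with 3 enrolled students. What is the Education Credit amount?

€0

Education Credit: base = 3 × €2,680 = €8,040. income exceeds €124,600 by €123,951 → 248 increments × €40 = €9,920 ≥ base, so the credit is €0.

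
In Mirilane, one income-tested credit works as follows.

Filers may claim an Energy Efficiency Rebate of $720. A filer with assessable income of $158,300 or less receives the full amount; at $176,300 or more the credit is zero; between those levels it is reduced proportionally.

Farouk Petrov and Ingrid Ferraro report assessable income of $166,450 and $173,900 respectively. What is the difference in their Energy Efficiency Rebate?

Farouk ($166,450): Energy Efficiency Rebate: $166,450 is $8,150 into a $18,000 phase-out range, leaving 9,850/18,000 of the credit: $720 × 9,850/18,000 = $394.
Ingrid ($173,900): Energy Efficiency Rebate: $173,900 is $15,600 into a $18,000 phase-out range, leaving 2,400/18,000 of the credit: $720 × 2,400/18,000 = $96.
Difference: |$394 − $96| = $298.

$298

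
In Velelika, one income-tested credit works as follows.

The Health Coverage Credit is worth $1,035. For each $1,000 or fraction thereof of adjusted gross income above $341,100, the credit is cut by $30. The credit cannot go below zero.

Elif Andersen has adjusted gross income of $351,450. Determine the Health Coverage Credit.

Health Coverage Credit: income exceeds $341,100 by $10,350, which is 11 full-or-partial $1,000 increments; reduction = 11 × $30 = $330, leaving $705.

$705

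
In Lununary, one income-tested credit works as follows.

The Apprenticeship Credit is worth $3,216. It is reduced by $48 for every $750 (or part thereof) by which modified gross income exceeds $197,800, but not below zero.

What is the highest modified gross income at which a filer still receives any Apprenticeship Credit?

After 66 increments the reduction is 66 × $48 = $3,168, leaving $48; one more increment wipes it out. Increment 66 ends at excess 66 × $750 = $49,500, so the highest qualifying income is $197,800 + $49,500 = $247,300.

$247,300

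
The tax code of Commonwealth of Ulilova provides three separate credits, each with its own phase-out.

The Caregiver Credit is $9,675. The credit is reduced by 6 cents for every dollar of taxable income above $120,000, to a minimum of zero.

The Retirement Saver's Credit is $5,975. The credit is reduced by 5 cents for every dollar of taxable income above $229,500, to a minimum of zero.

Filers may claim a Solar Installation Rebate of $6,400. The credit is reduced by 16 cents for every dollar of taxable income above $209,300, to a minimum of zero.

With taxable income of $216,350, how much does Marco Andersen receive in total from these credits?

Caregiver Credit: 6% of the $96,350 excess over $120,000 is $5,781; credit = $9,675 − $5,781 = $3,894.
Retirement Saver's Credit: $216,350 is at or below the $229,500 threshold, so the full $5,975 applies.
Solar Installation Rebate: 16% of the $7,050 excess over $209,300 is $1,128; credit = $6,400 − $1,128 = $5,272.
Total: $3,894 + $5,975 + $5,272 = $15,141.

$15,141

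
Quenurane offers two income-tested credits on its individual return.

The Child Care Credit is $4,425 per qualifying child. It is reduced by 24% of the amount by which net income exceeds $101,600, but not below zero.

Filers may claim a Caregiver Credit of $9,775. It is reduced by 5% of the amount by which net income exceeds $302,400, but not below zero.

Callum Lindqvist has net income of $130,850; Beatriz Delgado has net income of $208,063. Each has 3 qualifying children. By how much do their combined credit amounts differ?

Callum ($130,850): Child Care Credit: base = 3 × $4,425 = $13,275. 24% of the $29,250 excess over $101,600 is $7,020; credit = $13,275 − $7,020 = $6,255. Caregiver Credit: $130,850 is at or below the $302,400 threshold, so the full $9,775 applies. total $6,255 + $9,775 = $16,030
Beatriz ($208,063): Child Care Credit: base = 3 × $4,425 = $13,275. 24% of the $106,463 excess over $101,600 is $25,551.12 ≥ base, so the credit is $0. Caregiver Credit: $208,063 is at or below the $302,400 threshold, so the full $9,775 applies. total $0 + $9,775 = $9,775
Difference: |$16,030 − $9,775| = $6,255.

$6,255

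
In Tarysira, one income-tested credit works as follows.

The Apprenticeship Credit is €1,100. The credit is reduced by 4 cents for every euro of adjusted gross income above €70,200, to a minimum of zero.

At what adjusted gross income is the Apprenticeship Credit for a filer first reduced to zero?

The credit falls by 4% of each euro above €70,200, so it reaches zero when the excess is €1,100 / 4% = €27,500: income = €70,200 + €27,500 = €97,700.

€97,700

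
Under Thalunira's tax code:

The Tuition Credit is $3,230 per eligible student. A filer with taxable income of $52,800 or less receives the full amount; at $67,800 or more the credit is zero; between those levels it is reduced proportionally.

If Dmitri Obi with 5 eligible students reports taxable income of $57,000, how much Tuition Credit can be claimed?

$11,628

Tuition Credit: base = 5 × $3,230 = $16,150. $57,000 is $4,200 into a $15,000 phase-out range, leaving 10,800/15,000 of the credit: $16,150 × 10,800/15,000 = $11,628.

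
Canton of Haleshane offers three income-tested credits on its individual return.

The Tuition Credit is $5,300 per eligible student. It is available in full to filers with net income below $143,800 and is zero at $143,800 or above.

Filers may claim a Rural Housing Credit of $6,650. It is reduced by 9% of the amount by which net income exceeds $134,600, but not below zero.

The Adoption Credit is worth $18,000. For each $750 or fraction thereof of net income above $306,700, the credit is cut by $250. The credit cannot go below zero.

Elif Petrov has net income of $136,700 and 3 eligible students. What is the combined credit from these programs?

$40,361

Tuition Credit: base = 3 × $5,300 = $15,900. $136,700 is below the $143,800 cutoff, so the full $15,900 applies.
Rural Housing Credit: 9% of the $2,100 excess over $134,600 is $189; credit = $6,650 − $189 = $6,461.
Adoption Credit: $136,700 is at or below the $306,700 threshold, so the full $18,000 applies.
Total: $15,900 + $6,461 + $18,000 = $40,361.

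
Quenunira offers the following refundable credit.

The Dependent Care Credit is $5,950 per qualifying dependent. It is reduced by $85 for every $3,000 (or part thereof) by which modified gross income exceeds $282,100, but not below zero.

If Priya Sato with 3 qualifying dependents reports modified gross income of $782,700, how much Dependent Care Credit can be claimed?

$3,655

Dependent Care Credit: base = 3 × $5,950 = $17,850. income exceeds $282,100 by $500,600, which is 167 full-or-partial $3,000 increments; reduction = 167 × $85 = $14,195, leaving $3,655.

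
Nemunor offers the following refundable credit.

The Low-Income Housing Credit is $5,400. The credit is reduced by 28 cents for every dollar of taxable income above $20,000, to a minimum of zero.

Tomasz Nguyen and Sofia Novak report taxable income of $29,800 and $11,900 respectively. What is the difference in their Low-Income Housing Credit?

$2,744

Tomasz ($29,800): Low-Income Housing Credit: 28% of the $9,800 excess over $20,000 is $2,744; credit = $5,400 − $2,744 = $2,656.
Sofia ($11,900): Low-Income Housing Credit: $11,900 is at or below the $20,000 threshold, so the full $5,400 applies.
Difference: |$2,656 − $5,400| = $2,744.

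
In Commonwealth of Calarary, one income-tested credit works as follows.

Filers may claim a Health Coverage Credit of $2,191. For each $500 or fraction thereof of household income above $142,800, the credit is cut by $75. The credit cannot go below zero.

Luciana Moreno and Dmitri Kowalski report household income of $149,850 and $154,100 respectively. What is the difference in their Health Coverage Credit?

$600

Luciana ($149,850): Health Coverage Credit: income exceeds $142,800 by $7,050, which is 15 full-or-partial $500 increments; reduction = 15 × $75 = $1,125, leaving $1,066.
Dmitri ($154,100): Health Coverage Credit: income exceeds $142,800 by $11,300, which is 23 full-or-partial $500 increments; reduction = 23 × $75 = $1,725, leaving $466.
Difference: |$1,066 − $466| = $600.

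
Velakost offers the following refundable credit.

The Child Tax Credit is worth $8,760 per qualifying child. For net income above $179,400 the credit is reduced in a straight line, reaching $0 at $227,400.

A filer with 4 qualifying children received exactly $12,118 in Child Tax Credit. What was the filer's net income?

Full credit = 4 × $8,760 = $35,040.
$12,118 is 12,118/35,040 of the full $35,040, so 22,922/35,040 of the $48,000 range has been used: income = $179,400 + $48,000 × 22,922/35,040 = $210,800.

$210,800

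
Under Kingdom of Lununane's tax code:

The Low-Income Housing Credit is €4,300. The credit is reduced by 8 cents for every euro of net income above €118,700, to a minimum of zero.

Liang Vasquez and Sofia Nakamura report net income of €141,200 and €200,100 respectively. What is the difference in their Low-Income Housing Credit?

€2,500

Liang (€141,200): Low-Income Housing Credit: 8% of the €22,500 excess over €118,700 is €1,800; credit = €4,300 − €1,800 = €2,500.
Sofia (€200,100): Low-Income Housing Credit: 8% of the €81,400 excess over €118,700 is €6,512 ≥ base, so the credit is €0.
Difference: |€2,500 − €0| = €2,500.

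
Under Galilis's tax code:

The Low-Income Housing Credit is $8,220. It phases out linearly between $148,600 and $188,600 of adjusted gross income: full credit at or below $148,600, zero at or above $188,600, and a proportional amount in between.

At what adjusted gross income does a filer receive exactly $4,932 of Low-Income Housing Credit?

$4,932 is 4,932/8,220 of the full $8,220, so 3,288/8,220 of the $40,000 range has been used: income = $148,600 + $40,000 × 3,288/8,220 = $164,600.

$164,600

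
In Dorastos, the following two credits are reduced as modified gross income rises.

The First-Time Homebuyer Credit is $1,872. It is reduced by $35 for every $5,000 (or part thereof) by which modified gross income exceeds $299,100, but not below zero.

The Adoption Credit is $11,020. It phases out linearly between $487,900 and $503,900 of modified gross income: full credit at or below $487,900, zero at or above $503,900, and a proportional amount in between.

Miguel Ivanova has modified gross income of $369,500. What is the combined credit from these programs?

First-Time Homebuyer Credit: income exceeds $299,100 by $70,400, which is 15 full-or-partial $5,000 increments; reduction = 15 × $35 = $525, leaving $1,347.
Adoption Credit: $369,500 is at or below the $487,900 threshold, so the full $11,020 applies.
Total: $1,347 + $11,020 = $12,367.

$12,367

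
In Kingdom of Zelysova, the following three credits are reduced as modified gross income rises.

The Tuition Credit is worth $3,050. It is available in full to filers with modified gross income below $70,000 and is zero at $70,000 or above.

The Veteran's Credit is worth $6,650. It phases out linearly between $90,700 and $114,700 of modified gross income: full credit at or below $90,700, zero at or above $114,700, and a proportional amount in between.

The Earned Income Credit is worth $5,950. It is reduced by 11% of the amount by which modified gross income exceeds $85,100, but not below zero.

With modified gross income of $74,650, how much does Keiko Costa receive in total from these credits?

$12,600

Tuition Credit: $74,650 meets or exceeds the $70,000 cutoff, so the credit is $0.
Veteran's Credit: $74,650 is at or below the $90,700 threshold, so the full $6,650 applies.
Earned Income Credit: $74,650 is at or below the $85,100 threshold, so the full $5,950 applies.
Total: $0 + $6,650 + $5,950 = $12,600.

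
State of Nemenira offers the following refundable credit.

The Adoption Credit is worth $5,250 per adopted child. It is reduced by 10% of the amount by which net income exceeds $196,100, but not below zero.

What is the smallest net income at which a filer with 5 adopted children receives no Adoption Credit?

Full credit = 5 × $5,250 = $26,250.
The credit falls by 10% of each dollar above $196,100, so it reaches zero when the excess is $26,250 / 10% = $262,500: income = $196,100 + $262,500 = $458,600.

$458,600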